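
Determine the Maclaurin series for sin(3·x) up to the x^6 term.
81·x^5/40 - 9·x^3/2 + 3·x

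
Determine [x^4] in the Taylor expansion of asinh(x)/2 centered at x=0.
Expand to order 4: asinh(x)/2 = -x^3/12 + x/2 + O(x^5).
The coefficient of x^4 is 0.

Final answer: 0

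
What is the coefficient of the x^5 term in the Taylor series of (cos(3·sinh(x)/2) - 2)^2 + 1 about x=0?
Expand to order 5: (cos(3·sinh(x)/2) - 2)^2 + 1 = 51·x^4/32 + 9·x^2/4 + 2 + O(x^6).
The coefficient of x^5 is 0.

Final answer: 0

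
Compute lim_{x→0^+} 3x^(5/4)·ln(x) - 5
The product is a 0·∞ indeterminate form at x → 0⁺.
Rewrite the product as 3·ln(x) / x^(-5/4) and apply L'Hôpital, or use the standard hierarchy x^(-5/4) ≫ |ln x| as x → 0⁺.
The indeterminate product → 0, so the limit = -5.

Final answer: -5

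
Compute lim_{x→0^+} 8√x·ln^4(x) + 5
The product is a 0·∞ indeterminate form at x → 0⁺.
Rewrite the product as 8·ln^4(x) / x^(-1/2) and apply L'Hôpital, or use the standard hierarchy x^(-1/2) ≫ |ln x|^4 as x → 0⁺.
The indeterminate product → 0, so the limit = 5.

Final answer: 5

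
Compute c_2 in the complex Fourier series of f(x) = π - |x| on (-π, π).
Compute the real Fourier coefficients first: a_2 = 0, b_2 = 0.
Then c_2 = (a_2 − i·b_2)/2 = 0.

Final answer: 0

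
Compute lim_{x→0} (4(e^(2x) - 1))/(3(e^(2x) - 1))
Both numerator and denominator → 0 as x → 0; this is a 0/0 indeterminate form.
Expand each to leading order near x = 0: numerator ~ 8·x, denominator ~ 6·x.
The limit of the ratio is 4/3.

Final answer: 4/3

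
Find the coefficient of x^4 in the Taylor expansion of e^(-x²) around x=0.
Expand to order 4: e^(-x²) = x^4/2 - x^2 + 1 + O(x^5).
The coefficient of x^4 is 1/2.

Final answer: 1/2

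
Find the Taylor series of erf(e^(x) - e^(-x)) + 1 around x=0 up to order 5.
113·x^5/(30·√(π)) - 14·x^3/(3·√(π)) + 4·x/√(π) + 1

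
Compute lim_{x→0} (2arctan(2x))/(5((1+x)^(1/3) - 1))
Both numerator and denominator → 0 as x → 0; this is a 0/0 indeterminate form.
Expand each to leading order near x = 0: numerator ~ 4·x, denominator ~ 5·x/3.
The limit of the ratio is 12/5.

Final answer: 12/5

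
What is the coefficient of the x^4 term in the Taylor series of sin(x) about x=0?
Expand to order 4: sin(x) = -x^3/6 + x + O(x^5).
The coefficient of x^4 is 0.

Final answer: 0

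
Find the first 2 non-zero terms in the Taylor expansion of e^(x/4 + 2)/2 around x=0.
x·e^(2)/8 + e^(2)/2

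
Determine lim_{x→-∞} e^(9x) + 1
Evaluate the dominant behaviour as x → -∞; each term tends to a finite value or vanishes.
Limit = 1.

Final answer: 1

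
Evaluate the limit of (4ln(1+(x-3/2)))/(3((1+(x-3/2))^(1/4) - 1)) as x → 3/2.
Both numerator and denominator → 0 as x → 3/2; this is a 0/0 indeterminate form.
Expand each to leading order near x = 3/2: numerator ~ 4·(x - 3/2), denominator ~ 3·(x - 3/2)/4.
The limit of the ratio is 16/3.

Final answer: 16/3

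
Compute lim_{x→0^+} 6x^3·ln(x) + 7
The product is a 0·∞ indeterminate form at x → 0⁺.
Rewrite the product as 6·ln(x) / x^(-3) and apply L'Hôpital, or use the standard hierarchy x^(-3) ≫ |ln x| as x → 0⁺.
The indeterminate product → 0, so the limit = 7.

Final answer: 7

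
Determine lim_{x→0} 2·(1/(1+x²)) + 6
Direct substitution at x = 0 gives 8.

Final answer: 8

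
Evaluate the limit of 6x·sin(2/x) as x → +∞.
As x → +∞: let u = 2/x → 0⁺; then 6·x·sin(2/x) = 6·2·sin(u)/u → 6·2·1 = 12.
Limit = 12.

Final answer: 12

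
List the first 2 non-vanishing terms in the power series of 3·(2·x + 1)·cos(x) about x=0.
6·x + 3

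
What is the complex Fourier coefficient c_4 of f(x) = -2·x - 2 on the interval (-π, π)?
Compute the real Fourier coefficients first: a_4 = 0, b_4 = 1.
Then c_4 = (a_4 − i·b_4)/2 = -i/2.

Final answer: -i/2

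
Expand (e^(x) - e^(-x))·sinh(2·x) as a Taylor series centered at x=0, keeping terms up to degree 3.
4·x^2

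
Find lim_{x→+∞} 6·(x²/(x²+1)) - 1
Evaluate the dominant behaviour as x → +∞; each term tends to a finite value or vanishes.
Limit = 5.

Final answer: 5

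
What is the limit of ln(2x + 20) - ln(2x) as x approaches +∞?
This is an ∞ − ∞ indeterminate form.
Combine the logarithms: ln(2x+20) − ln(2x) = ln((2x+20)/(2x)) = ln(1 + 20/(2x)) → ln(1) = 0.
Limit = 0.

Final answer: 0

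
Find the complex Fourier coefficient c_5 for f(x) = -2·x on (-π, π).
Compute the real Fourier coefficients first: a_5 = 0, b_5 = -4/5.
Then c_5 = (a_5 − i·b_5)/2 = 2·i/5.

Final answer: 2·i/5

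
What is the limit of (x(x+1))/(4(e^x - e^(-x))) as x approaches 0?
Both numerator and denominator → 0 as x → 0; this is a 0/0 indeterminate form.
Expand each to leading order near x = 0: numerator ~ x, denominator ~ 8·x.
The limit of the ratio is 1/8.

Final answer: 1/8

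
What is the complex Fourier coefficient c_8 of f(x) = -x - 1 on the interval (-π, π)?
Compute the real Fourier coefficients first: a_8 = 0, b_8 = 1/4.
Then c_8 = (a_8 − i·b_8)/2 = -i/8.

Final answer: -i/8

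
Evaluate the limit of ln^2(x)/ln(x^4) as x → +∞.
This is an ∞/∞ indeterminate form as x → +∞.
Write ln(x^4) = 4·ln(x), reducing the quotient to ln(x)/4 → ∞.
Limit = ∞.

Final answer: ∞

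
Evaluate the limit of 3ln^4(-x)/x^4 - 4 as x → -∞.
The quotient is an ∞/∞ indeterminate form as x → -∞.
Compare growth rates of the dominant terms (exponentials ≫ polynomials ≫ logarithms), or apply L'Hôpital's rule; the quotient → 0.
Adding the constant: 0 - 4 = -4. Limit = -4.

Final answer: -4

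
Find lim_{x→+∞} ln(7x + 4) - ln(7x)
This is an ∞ − ∞ indeterminate form.
Combine the logarithms: ln(7x+4) − ln(7x) = ln((7x+4)/(7x)) = ln(1 + 4/(7x)) → ln(1) = 0.
Limit = 0.

Final answer: 0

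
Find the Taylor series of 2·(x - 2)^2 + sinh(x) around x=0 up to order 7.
x^7/5040 + x^5/120 + x^3/6 + 2·x^2 - 7·x + 8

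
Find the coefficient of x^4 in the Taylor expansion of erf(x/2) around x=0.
Expand to order 4: erf(x/2) = -x^3/(12·√(π)) + x/√(π) + O(x^5).
The coefficient of x^4 is 0.

Final answer: 0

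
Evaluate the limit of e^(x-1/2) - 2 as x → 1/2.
Direct substitution at x = 1/2 gives -1.

Final answer: -1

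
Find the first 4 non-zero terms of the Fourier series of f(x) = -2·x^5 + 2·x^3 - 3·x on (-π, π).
(-510 - 4·π^4 + 84·π^2)·sin(x) + (-12·π^2 + 21 + 2·π^4)·sin(2·x) + (-4·π^4/3 - 394/81 + 116·π^2/27)·sin(3·x) + (-9·π^2/4 + 75/32 + π^4)·sin(4·x)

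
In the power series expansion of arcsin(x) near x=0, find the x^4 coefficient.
Expand to order 4: arcsin(x) = x^3/6 + x + O(x^5).
The coefficient of x^4 is 0.

Final answer: 0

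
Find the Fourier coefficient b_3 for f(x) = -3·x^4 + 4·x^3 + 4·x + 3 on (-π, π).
b_3 = (1/π) ∫_{-π}^{π} f(x)·sin(3x) dx.
Evaluate the integral (use parity and integration by parts as needed): b_3 = 8/9 + 8·π^2/3.

Final answer: 8/9 + 8·π^2/3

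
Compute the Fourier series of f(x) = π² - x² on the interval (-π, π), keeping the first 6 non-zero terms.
4·cos(x) - cos(2·x) + 4·cos(3·x)/9 - cos(4·x)/4 + 4·cos(5·x)/25 + 2·π^2/3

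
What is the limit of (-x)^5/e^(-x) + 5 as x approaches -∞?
The quotient is an ∞/∞ indeterminate form as x → -∞.
Compare growth rates of the dominant terms (exponentials ≫ polynomials ≫ logarithms), or apply L'Hôpital's rule; the quotient → 0.
Adding the constant: 0 + 5 = 5. Limit = 5.

Final answer: 5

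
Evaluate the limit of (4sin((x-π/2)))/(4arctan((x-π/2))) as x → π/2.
Both numerator and denominator → 0 as x → π/2; this is a 0/0 indeterminate form.
Expand each to leading order near x = π/2: numerator ~ 4·(x - π/2), denominator ~ 4·(x - π/2).
The limit of the ratio is 1.

Final answer: 1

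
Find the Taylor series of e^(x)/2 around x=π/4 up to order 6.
e^(π/4)/2 + e^(π/4)·(x - π/4)/2 + e^(π/4)·(x - π/4)^2/4 + e^(π/4)·(x - π/4)^3/12 + e^(π/4)·(x - π/4)^4/48 + e^(π/4)·(x - π/4)^5/240 + e^(π/4)·(x - π/4)^6/1440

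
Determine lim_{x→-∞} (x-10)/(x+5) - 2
Evaluate the dominant behaviour as x → -∞; each term tends to a finite value or vanishes.
Limit = -1.

Final answer: -1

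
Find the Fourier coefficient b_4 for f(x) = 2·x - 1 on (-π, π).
b_4 = (1/π) ∫_{-π}^{π} f(x)·sin(4x) dx.
Evaluate the integral (use parity and integration by parts as needed): b_4 = -1.

Final answer: -1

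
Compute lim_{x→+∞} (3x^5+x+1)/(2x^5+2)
This is an ∞/∞ indeterminate form as x → +∞.
Divide numerator and denominator by x^5 and let the lower-order terms vanish; the leading terms give 3/2.
Limit = 3/2.

Final answer: 3/2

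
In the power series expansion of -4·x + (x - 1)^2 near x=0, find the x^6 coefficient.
Expand to order 6: -4·x + (x - 1)^2 = x^2 - 6·x + 1 + O(x^7).
The coefficient of x^6 is 0.

Final answer: 0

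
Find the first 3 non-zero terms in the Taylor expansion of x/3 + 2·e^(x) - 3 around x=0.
x^2 + 7·x/3 - 1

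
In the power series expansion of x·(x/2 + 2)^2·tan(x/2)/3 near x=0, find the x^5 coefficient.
Expand to order 5: x·(x/2 + 2)^2·tan(x/2)/3 = x^5/36 + 7·x^4/72 + x^3/3 + 2·x^2/3 + O(x^6).
The coefficient of x^5 is 1/36.

Final answer: 1/36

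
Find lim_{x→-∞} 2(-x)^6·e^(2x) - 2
The product is a 0·∞ indeterminate form at x → -∞.
Rewrite the product as 2(-x)^6 / e^(-2x) (an ∞/∞ form) and apply L'Hôpital, or use the standard hierarchy e^(2|x|) ≫ |(-x)^6| as x → -∞.
The indeterminate product → 0, so the limit = -2.

Final answer: -2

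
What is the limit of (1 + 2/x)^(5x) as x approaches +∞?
As x → +∞: write (1 + 2/x)^(5x) = ((1 + 2/x)^x)^5 → (e^2)^5 = e^10.
Limit = e^(10).

Final answer: e^(10)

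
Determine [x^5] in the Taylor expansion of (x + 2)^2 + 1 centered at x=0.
Expand to order 5: (x + 2)^2 + 1 = x^2 + 4·x + 5 + O(x^6).
The coefficient of x^5 is 0.

Final answer: 0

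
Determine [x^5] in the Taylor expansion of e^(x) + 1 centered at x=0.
Expand to order 5: e^(x) + 1 = x^5/120 + x^4/24 + x^3/6 + x^2/2 + x + 2 + O(x^6).
The coefficient of x^5 is 1/120.

Final answer: 1/120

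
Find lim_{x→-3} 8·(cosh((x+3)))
Direct substitution at x = -3 gives 8.

Final answer: 8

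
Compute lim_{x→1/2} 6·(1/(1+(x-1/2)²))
Direct substitution at x = 1/2 gives 6.

Final answer: 6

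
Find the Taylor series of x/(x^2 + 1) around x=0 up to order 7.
-x^7 + x^5 - x^3 + x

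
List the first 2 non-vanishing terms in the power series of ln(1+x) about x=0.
-x^2/2 + x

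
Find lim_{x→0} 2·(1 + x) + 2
Direct substitution at x = 0 gives 4.

Final answer: 4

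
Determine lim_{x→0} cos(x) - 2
Direct substitution at x = 0 gives -1.

Final answer: -1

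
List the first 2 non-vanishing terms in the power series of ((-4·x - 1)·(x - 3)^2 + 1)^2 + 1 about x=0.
480·x + 65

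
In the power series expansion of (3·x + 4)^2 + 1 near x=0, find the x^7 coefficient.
Expand to order 7: (3·x + 4)^2 + 1 = 9·x^2 + 24·x + 17 + O(x^8).
The coefficient of x^7 is 0.

Final answer: 0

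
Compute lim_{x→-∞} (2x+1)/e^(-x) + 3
The quotient is an ∞/∞ indeterminate form as x → -∞.
Compare growth rates of the dominant terms (exponentials ≫ polynomials ≫ logarithms), or apply L'Hôpital's rule; the quotient → 0.
Adding the constant: 0 + 3 = 3. Limit = 3.

Final answer: 3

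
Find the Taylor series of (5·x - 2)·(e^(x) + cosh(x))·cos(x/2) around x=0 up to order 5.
-13·x^5/80 + 9·x^4/32 + 11·x^3/3 + 7·x^2/2 + 8·x - 4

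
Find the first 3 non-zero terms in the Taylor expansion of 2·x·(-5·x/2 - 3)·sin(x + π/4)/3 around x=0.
-√(2)·x^3/3 - 11·√(2)·x^2/6 - √(2)·x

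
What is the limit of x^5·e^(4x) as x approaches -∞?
This is a 0·∞ indeterminate form at x → -∞.
Rewrite the product as x^5 / e^(-4x) (an ∞/∞ form) and apply L'Hôpital, or use the standard hierarchy e^(4|x|) ≫ |x^5| as x → -∞.
The indeterminate product → 0, so the limit = 0.

Final answer: 0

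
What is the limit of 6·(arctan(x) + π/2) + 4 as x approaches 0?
Direct substitution at x = 0 gives 4 + 3·π.

Final answer: 4 + 3·π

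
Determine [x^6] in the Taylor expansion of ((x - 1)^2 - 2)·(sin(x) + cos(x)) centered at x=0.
Expand to order 6: ((x - 1)^2 - 2)·(sin(x) + cos(x)) = 19·x^6/720 - 31·x^5/120 - 5·x^4/24 + 13·x^3/6 - x^2/2 - 3·x - 1 + O(x^7).
The coefficient of x^6 is 19/720.

Final answer: 19/720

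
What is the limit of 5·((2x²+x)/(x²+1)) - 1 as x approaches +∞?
Evaluate the dominant behaviour as x → +∞; each term tends to a finite value or vanishes.
Limit = 9.

Final answer: 9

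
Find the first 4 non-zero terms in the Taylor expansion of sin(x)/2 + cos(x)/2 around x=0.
-x^3/12 - x^2/4 + x/2 + 1/2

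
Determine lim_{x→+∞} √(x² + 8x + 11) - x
As x → +∞: multiply by the conjugate to get (8x+11)/(√(x²+8x+11)+x); the denominator ~ 2x, so the limit is 8/2 = 4.
Limit = 4.

Final answer: 4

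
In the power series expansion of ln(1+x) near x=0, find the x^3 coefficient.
Expand to order 3: ln(1+x) = x^3/3 - x^2/2 + x + O(x^4).
The coefficient of x^3 is 1/3.

Final answer: 1/3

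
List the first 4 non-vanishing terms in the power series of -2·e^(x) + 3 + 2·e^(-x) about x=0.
-x^5/30 - 2·x^3/3 - 4·x + 3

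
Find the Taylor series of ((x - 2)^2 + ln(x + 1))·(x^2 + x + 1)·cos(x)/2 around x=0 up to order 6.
-65·x^6/288 + 169·x^5/240 - 4·x^3/3 - x^2/4 + x/2 + 2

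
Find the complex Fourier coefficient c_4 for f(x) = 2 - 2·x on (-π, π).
Compute the real Fourier coefficients first: a_4 = 0, b_4 = 1.
Then c_4 = (a_4 − i·b_4)/2 = -i/2.

Final answer: -i/2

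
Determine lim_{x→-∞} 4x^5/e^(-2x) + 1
The quotient is an ∞/∞ indeterminate form as x → -∞.
Compare growth rates of the dominant terms (exponentials ≫ polynomials ≫ logarithms), or apply L'Hôpital's rule; the quotient → 0.
Adding the constant: 0 + 1 = 1. Limit = 1.

Final answer: 1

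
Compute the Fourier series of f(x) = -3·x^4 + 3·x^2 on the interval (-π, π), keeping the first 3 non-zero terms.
(-156 + 24·π^2)·cos(x) + (12 - 6·π^2)·cos(2·x) - 3·π^4/5 + π^2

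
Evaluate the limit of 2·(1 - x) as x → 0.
Direct substitution at x = 0 gives 2.

Final answer: 2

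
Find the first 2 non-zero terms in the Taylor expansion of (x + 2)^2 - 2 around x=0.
4·x + 2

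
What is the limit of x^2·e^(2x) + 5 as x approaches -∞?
The product is a 0·∞ indeterminate form at x → -∞.
Rewrite the product as x^2 / e^(-2x) (an ∞/∞ form) and apply L'Hôpital, or use the standard hierarchy e^(2|x|) ≫ |x^2| as x → -∞.
The indeterminate product → 0, so the limit = 5.

Final answer: 5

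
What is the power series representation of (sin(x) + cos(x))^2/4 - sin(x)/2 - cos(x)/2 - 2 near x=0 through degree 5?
x^5/16 - x^4/48 - x^3/4 + x^2/4 - 9/4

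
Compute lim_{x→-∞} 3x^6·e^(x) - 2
The product is a 0·∞ indeterminate form at x → -∞.
Rewrite the product as 3x^6 / e^(-x) (an ∞/∞ form) and apply L'Hôpital, or use the standard hierarchy e^(|x|) ≫ |x^6| as x → -∞.
The indeterminate product → 0, so the limit = -2.

Final answer: -2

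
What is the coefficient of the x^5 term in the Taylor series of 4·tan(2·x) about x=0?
Expand to order 5: 4·tan(2·x) = 256·x^5/15 + 32·x^3/3 + 8·x + O(x^6).
The coefficient of x^5 is 256/15.

Final answer: 256/15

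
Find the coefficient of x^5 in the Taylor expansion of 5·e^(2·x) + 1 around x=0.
Expand to order 5: 5·e^(2·x) + 1 = 4·x^5/3 + 10·x^4/3 + 20·x^3/3 + 10·x^2 + 10·x + 6 + O(x^6).
The coefficient of x^5 is 4/3.

Final answer: 4/3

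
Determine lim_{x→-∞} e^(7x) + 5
Evaluate the dominant behaviour as x → -∞; each term tends to a finite value or vanishes.
Limit = 5.

Final answer: 5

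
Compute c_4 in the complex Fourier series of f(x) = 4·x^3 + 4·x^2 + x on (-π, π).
Compute the real Fourier coefficients first: a_4 = 1, b_4 = 1/4 - 2·π^2.
Then c_4 = (a_4 − i·b_4)/2 = 1/2 - i/8 + i·π^2.

Final answer: 1/2 - i/8 + i·π^2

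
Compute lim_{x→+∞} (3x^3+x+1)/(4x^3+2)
This is an ∞/∞ indeterminate form as x → +∞.
Divide numerator and denominator by x^3 and let the lower-order terms vanish; the leading terms give 3/4.
Limit = 3/4.

Final answer: 3/4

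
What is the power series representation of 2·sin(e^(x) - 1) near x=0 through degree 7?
-23·x^7/360 - 37·x^6/180 - 23·x^5/60 - 5·x^4/12 + x^2 + 2·x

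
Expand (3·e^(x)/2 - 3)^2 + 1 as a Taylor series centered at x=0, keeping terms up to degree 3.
3·x^3/2 - 9·x/2 + 13/4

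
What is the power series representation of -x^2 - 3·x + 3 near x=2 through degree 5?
-7 - 7·(x - 2) - (x - 2)^2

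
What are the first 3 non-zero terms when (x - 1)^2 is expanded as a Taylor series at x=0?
x^2 - 2·x + 1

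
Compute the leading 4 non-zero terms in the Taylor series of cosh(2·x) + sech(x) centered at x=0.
x^6/240 + 7·x^4/8 + 3·x^2/2 + 2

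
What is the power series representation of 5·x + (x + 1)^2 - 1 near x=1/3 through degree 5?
22/9 + 23·(x - 1/3)/3 + (x - 1/3)^2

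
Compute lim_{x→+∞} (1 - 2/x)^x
As x → +∞: this is the defining limit (1 - 2/x)^x → e^(-2).
Limit = e^(-2).

Final answer: e^(-2)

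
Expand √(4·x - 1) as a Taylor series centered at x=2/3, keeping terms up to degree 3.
√(15)/3 + 2·√(15)·(x - 2/3)/5 - 6·√(15)·(x - 2/3)^2/25 + 36·√(15)·(x - 2/3)^3/125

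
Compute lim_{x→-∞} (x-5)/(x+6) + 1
Evaluate the dominant behaviour as x → -∞; each term tends to a finite value or vanishes.
Limit = 2.

Final answer: 2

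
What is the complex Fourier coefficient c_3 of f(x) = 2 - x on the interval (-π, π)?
Compute the real Fourier coefficients first: a_3 = 0, b_3 = -2/3.
Then c_3 = (a_3 − i·b_3)/2 = i/3.

Final answer: i/3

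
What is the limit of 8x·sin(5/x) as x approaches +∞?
As x → +∞: let u = 5/x → 0⁺; then 8·x·sin(5/x) = 8·5·sin(u)/u → 8·5·1 = 40.
Limit = 40.

Final answer: 40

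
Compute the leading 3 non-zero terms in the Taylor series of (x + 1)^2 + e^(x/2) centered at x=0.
9·x^2/8 + 5·x/2 + 2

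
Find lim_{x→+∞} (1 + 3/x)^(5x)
As x → +∞: write (1 + 3/x)^(5x) = ((1 + 3/x)^x)^5 → (e^3)^5 = e^15.
Limit = e^(15).

Final answer: e^(15)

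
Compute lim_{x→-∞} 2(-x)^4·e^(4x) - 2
The product is a 0·∞ indeterminate form at x → -∞.
Rewrite the product as 2(-x)^4 / e^(-4x) (an ∞/∞ form) and apply L'Hôpital, or use the standard hierarchy e^(4|x|) ≫ |(-x)^4| as x → -∞.
The indeterminate product → 0, so the limit = -2.

Final answer: -2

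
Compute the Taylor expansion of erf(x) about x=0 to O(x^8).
-x^7/(21·√(π)) + x^5/(5·√(π)) - 2·x^3/(3·√(π)) + 2·x/√(π)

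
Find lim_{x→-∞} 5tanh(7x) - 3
Evaluate the dominant behaviour as x → -∞; each term tends to a finite value or vanishes.
Limit = -8.

Final answer: -8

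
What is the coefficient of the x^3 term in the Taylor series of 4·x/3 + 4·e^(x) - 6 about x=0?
Expand to order 3: 4·x/3 + 4·e^(x) - 6 = 2·x^3/3 + 2·x^2 + 16·x/3 - 2 + O(x^4).
The coefficient of x^3 is 2/3.

Final answer: 2/3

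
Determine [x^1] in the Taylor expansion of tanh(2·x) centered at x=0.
Expand to order 1: tanh(2·x) = 2·x + O(x^2).
The coefficient of x^1 is 2.

Final answer: 2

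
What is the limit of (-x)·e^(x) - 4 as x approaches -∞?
The product is a 0·∞ indeterminate form at x → -∞.
Rewrite the product as (-x) / e^(-x) (an ∞/∞ form) and apply L'Hôpital, or use the standard hierarchy e^(|x|) ≫ |(-x)| as x → -∞.
The indeterminate product → 0, so the limit = -4.

Final answer: -4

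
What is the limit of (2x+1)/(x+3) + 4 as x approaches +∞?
Evaluate the dominant behaviour as x → +∞; each term tends to a finite value or vanishes.
Limit = 6.

Final answer: 6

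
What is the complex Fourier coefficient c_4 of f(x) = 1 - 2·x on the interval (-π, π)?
Compute the real Fourier coefficients first: a_4 = 0, b_4 = 1.
Then c_4 = (a_4 − i·b_4)/2 = -i/2.

Final answer: -i/2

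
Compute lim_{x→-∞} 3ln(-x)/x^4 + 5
The quotient is an ∞/∞ indeterminate form as x → -∞.
Compare growth rates of the dominant terms (exponentials ≫ polynomials ≫ logarithms), or apply L'Hôpital's rule; the quotient → 0.
Adding the constant: 0 + 5 = 5. Limit = 5.

Final answer: 5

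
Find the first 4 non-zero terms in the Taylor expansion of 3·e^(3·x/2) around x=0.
27·x^3/16 + 27·x^2/8 + 9·x/2 + 3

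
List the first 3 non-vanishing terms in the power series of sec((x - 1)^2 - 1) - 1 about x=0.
23·x^4/6 - 2·x^3 + 2·x^2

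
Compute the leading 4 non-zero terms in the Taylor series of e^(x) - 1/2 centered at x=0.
x^3/6 + x^2/2 + x + 1/2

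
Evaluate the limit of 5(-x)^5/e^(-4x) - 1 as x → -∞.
The quotient is an ∞/∞ indeterminate form as x → -∞.
Compare growth rates of the dominant terms (exponentials ≫ polynomials ≫ logarithms), or apply L'Hôpital's rule; the quotient → 0.
Adding the constant: 0 - 1 = -1. Limit = -1.

Final answer: -1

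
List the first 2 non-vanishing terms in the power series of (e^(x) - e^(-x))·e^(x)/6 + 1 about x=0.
x/3 + 1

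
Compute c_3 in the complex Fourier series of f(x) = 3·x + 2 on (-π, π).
Compute the real Fourier coefficients first: a_3 = 0, b_3 = 2.
Then c_3 = (a_3 − i·b_3)/2 = -i.

Final answer: -i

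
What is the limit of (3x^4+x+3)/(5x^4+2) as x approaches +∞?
This is an ∞/∞ indeterminate form as x → +∞.
Divide numerator and denominator by x^4 and let the lower-order terms vanish; the leading terms give 3/5.
Limit = 3/5.

Final answer: 3/5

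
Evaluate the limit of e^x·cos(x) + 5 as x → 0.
Direct substitution at x = 0 gives 6.

Final answer: 6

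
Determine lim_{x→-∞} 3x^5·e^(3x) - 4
The product is a 0·∞ indeterminate form at x → -∞.
Rewrite the product as 3x^5 / e^(-3x) (an ∞/∞ form) and apply L'Hôpital, or use the standard hierarchy e^(3|x|) ≫ |x^5| as x → -∞.
The indeterminate product → 0, so the limit = -4.

Final answer: -4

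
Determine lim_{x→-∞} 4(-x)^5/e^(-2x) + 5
The quotient is an ∞/∞ indeterminate form as x → -∞.
Compare growth rates of the dominant terms (exponentials ≫ polynomials ≫ logarithms), or apply L'Hôpital's rule; the quotient → 0.
Adding the constant: 0 + 5 = 5. Limit = 5.

Final answer: 5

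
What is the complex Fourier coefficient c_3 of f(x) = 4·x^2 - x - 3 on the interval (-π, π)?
Compute the real Fourier coefficients first: a_3 = -16/9, b_3 = -2/3.
Then c_3 = (a_3 − i·b_3)/2 = -8/9 + i/3.

Final answer: -8/9 + i/3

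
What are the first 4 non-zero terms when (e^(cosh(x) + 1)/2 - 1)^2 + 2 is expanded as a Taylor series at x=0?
x^6·(-1 + e^(2)/2)^2·(31·e^(2)/(720·(-1 + e^(2)/2)) + e^(4)/(24·(-1 + e^(2)/2)^2)) + x^4·(-1 + e^(2)/2)^2·(e^(2)/(6·(-1 + e^(2)/2)) + e^(4)/(16·(-1 + e^(2)/2)^2)) + x^2·(-1 + e^(2)/2)·e^(2)/2 + 2 + (-1 + e^(2)/2)^2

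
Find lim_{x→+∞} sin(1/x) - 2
Evaluate the dominant behaviour as x → +∞; each term tends to a finite value or vanishes.
Limit = -2.

Final answer: -2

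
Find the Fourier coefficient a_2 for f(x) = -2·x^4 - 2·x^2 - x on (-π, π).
a_2 = (1/π) ∫_{-π}^{π} f(x)·cos(2x) dx.
Evaluate the integral (use parity and integration by parts as needed): a_2 = 4 - 4·π^2.

Final answer: 4 - 4·π^2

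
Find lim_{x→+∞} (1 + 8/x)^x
As x → +∞: this is the defining limit (1 + 8/x)^x → e^8.
Limit = e^(8).

Final answer: e^(8)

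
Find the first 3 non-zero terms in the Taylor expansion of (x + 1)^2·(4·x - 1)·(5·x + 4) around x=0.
38·x^2 + 3·x - 4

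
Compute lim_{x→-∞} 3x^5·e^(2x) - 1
The product is a 0·∞ indeterminate form at x → -∞.
Rewrite the product as 3x^5 / e^(-2x) (an ∞/∞ form) and apply L'Hôpital, or use the standard hierarchy e^(2|x|) ≫ |x^5| as x → -∞.
The indeterminate product → 0, so the limit = -1.

Final answer: -1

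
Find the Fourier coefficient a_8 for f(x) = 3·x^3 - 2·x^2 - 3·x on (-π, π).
a_8 = (1/π) ∫_{-π}^{π} f(x)·cos(8x) dx.
Evaluate the integral (use parity and integration by parts as needed): a_8 = -1/8.

Final answer: -1/8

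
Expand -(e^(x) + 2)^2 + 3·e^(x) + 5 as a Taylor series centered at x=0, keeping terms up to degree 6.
-13·x^6/144 - 11·x^5/40 - 17·x^4/24 - 3·x^3/2 - 5·x^2/2 - 3·x - 1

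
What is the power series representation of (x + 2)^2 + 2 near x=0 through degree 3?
x^2 + 4·x + 6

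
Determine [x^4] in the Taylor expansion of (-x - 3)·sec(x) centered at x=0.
Expand to order 4: (-x - 3)·sec(x) = -5·x^4/8 - x^3/2 - 3·x^2/2 - x - 3 + O(x^5).
The coefficient of x^4 is -5/8.

Final answer: -5/8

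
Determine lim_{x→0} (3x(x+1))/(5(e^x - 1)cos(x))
Both numerator and denominator → 0 as x → 0; this is a 0/0 indeterminate form.
Expand each to leading order near x = 0: numerator ~ 3·x, denominator ~ 5·x.
The limit of the ratio is 3/5.

Final answer: 3/5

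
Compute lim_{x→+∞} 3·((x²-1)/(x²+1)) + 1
Evaluate the dominant behaviour as x → +∞; each term tends to a finite value or vanishes.
Limit = 4.

Final answer: 4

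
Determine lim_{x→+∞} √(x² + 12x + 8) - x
This is an ∞ − ∞ indeterminate form.
Multiply and divide by the conjugate √(x²+12x + 8) + x; the x² terms cancel, leaving (12x + 8)/(√(x²+12x + 8)+x) → 12/2 = 6.
Limit = 6.

Final answer: 6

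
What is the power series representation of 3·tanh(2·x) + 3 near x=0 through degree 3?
-8·x^3 + 6·x + 3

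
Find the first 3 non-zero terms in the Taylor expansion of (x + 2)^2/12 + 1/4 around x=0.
x^2/12 + x/3 + 7/12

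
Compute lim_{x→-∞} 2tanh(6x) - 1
Evaluate the dominant behaviour as x → -∞; each term tends to a finite value or vanishes.
Limit = -3.

Final answer: -3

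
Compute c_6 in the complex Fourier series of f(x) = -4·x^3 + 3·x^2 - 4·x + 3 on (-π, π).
Compute the real Fourier coefficients first: a_6 = 1/3, b_6 = 10/9 + 4·π^2/3.
Then c_6 = (a_6 − i·b_6)/2 = 1/6 - 2·i·π^2/3 - 5·i/9.

Final answer: 1/6 - 2·i·π^2/3 - 5·i/9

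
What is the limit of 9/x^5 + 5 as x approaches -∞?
Evaluate the dominant behaviour as x → -∞; each term tends to a finite value or vanishes.
Limit = 5.

Final answer: 5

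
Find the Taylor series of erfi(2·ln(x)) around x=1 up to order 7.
4·(x - 1)/√(π) - 2·(x - 1)^2/√(π) + 20·(x - 1)^3/(3·√(π)) - 9·(x - 1)^4/√(π) + 248·(x - 1)^5/(15·√(π)) - 80·(x - 1)^6/(3·√(π)) + 1964·(x - 1)^7/(45·√(π))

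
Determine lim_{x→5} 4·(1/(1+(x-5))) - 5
Direct substitution at x = 5 gives -1.

Final answer: -1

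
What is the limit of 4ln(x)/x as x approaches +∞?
This is an ∞/∞ indeterminate form as x → +∞.
The polynomial denominator x dominates the logarithmic numerator (any positive power of x ≫ ln(x) as x → ∞), so the quotient → 0.
Limit = 0.

Final answer: 0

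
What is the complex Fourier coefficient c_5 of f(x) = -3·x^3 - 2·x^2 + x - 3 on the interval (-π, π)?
Compute the real Fourier coefficients first: a_5 = 8/25, b_5 = 86/125 - 6·π^2/5.
Then c_5 = (a_5 − i·b_5)/2 = 4/25 - 43·i/125 + 3·i·π^2/5.

Final answer: 4/25 - 43·i/125 + 3·i·π^2/5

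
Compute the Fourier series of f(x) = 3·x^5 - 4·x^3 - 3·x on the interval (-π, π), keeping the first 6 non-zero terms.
(-128·π^2 + 6·π^4 + 762)·sin(x) + (-3·π^4 - 51/2 + 19·π^2)·sin(2·x) + (-64·π^2/9 + 74/27 + 2·π^4)·sin(3·x) + (-3·π^4/2 + 3/64 + 31·π^2/8)·sin(4·x) + (-64·π^2/25 - 366/625 + 6·π^4/5)·sin(5·x) + (-π^4 + 37/54 + 17·π^2/9)·sin(6·x)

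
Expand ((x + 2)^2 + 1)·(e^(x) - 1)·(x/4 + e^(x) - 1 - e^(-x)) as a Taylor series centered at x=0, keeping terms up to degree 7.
1649·x^7/2240 + 1019·x^6/480 + 469·x^5/96 + 107·x^4/12 + 259·x^3/24 + 19·x^2/4 - 5·x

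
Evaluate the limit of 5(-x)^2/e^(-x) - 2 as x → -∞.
The quotient is an ∞/∞ indeterminate form as x → -∞.
Compare growth rates of the dominant terms (exponentials ≫ polynomials ≫ logarithms), or apply L'Hôpital's rule; the quotient → 0.
Adding the constant: 0 - 2 = -2. Limit = -2.

Final answer: -2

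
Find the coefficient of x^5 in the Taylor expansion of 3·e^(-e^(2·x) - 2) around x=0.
Expand to order 5: 3·e^(-e^(2·x) - 2) = -8·x^5·e^(-3)/5 + 2·x^4·e^(-3) + 4·x^3·e^(-3) - 6·x·e^(-3) + 3·e^(-3) + O(x^6).
The coefficient of x^5 is -8·e^(-3)/5.

Final answer: -8·e^(-3)/5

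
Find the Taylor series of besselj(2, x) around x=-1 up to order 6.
besselj(2, 1) + (-besselj(1, 1)/2 + besselj(3, 1)/2)·(x + 1) + (-besselj(2, 1)/4 + besselj(4, 1)/8 + besselj(0, 1)/8)·(x + 1)^2 + (-besselj(3, 1)/16 + besselj(5, 1)/48 + besselj(1, 1)/12)·(x + 1)^3 + (-besselj(0, 1)/96 - besselj(4, 1)/96 + besselj(6, 1)/384 + 7·besselj(2, 1)/384)·(x + 1)^4 + (-besselj(1, 1)/256 - besselj(5, 1)/768 + besselj(7, 1)/3840 + 11·besselj(3, 1)/3840)·(x + 1)^5 + (-13·besselj(2, 1)/23040 - besselj(6, 1)/7680 + besselj(8, 1)/46080 + besselj(4, 1)/2880 + besselj(0, 1)/3072)·(x + 1)^6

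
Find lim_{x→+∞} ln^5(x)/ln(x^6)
This is an ∞/∞ indeterminate form as x → +∞.
Write ln(x^6) = 6·ln(x), reducing the quotient to ln^4(x)/6 → ∞.
Limit = ∞.

Final answer: ∞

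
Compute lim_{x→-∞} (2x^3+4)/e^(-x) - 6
The quotient is an ∞/∞ indeterminate form as x → -∞.
Compare growth rates of the dominant terms (exponentials ≫ polynomials ≫ logarithms), or apply L'Hôpital's rule; the quotient → 0.
Adding the constant: 0 - 6 = -6. Limit = -6.

Final answer: -6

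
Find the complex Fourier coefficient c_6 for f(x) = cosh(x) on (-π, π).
Compute the real Fourier coefficients first: a_6 = 2·sinh(π)/(37·π), b_6 = 0.
Then c_6 = (a_6 − i·b_6)/2 = sinh(π)/(37·π).

Final answer: sinh(π)/(37·π)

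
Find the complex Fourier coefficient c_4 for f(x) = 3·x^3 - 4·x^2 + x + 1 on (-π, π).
Compute the real Fourier coefficients first: a_4 = -1, b_4 = 1/16 - 3·π^2/2.
Then c_4 = (a_4 − i·b_4)/2 = -1/2 - i/32 + 3·i·π^2/4.

Final answer: -1/2 - i/32 + 3·i·π^2/4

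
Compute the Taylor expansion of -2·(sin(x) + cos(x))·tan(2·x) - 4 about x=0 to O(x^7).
-691·x^6/90 - 181·x^5/30 - 14·x^4/3 - 10·x^3/3 - 4·x^2 - 4·x - 4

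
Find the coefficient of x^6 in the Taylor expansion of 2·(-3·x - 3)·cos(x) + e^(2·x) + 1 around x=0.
Expand to order 6: 2·(-3·x - 3)·cos(x) + e^(2·x) + 1 = 7·x^6/72 + x^5/60 + 5·x^4/12 + 13·x^3/3 + 5·x^2 - 4·x - 4 + O(x^7).
The coefficient of x^6 is 7/72.

Final answer: 7/72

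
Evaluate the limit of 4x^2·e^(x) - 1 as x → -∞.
The product is a 0·∞ indeterminate form at x → -∞.
Rewrite the product as 4x^2 / e^(-x) (an ∞/∞ form) and apply L'Hôpital, or use the standard hierarchy e^(|x|) ≫ |x^2| as x → -∞.
The indeterminate product → 0, so the limit = -1.

Final answer: -1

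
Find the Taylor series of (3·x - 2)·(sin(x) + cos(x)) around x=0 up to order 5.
13·x^5/120 - 7·x^4/12 - 7·x^3/6 + 4·x^2 + x - 2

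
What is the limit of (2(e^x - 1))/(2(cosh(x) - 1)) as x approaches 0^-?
Both numerator and denominator → 0 as x → 0^-; this is a 0/0 indeterminate form.
Expand each to leading order near x = 0: numerator ~ 2·x, denominator ~ x^2.
The limit of the ratio is -∞.

Final answer: -∞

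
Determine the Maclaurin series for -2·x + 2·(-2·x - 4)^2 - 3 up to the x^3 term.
8·x^2 + 30·x + 29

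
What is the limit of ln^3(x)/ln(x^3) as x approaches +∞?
This is an ∞/∞ indeterminate form as x → +∞.
Write ln(x^3) = 3·ln(x), reducing the quotient to ln^2(x)/3 → ∞.
Limit = ∞.

Final answer: ∞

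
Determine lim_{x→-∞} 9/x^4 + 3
Evaluate the dominant behaviour as x → -∞; each term tends to a finite value or vanishes.
Limit = 3.

Final answer: 3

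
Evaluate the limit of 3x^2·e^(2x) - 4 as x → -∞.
The product is a 0·∞ indeterminate form at x → -∞.
Rewrite the product as 3x^2 / e^(-2x) (an ∞/∞ form) and apply L'Hôpital, or use the standard hierarchy e^(2|x|) ≫ |x^2| as x → -∞.
The indeterminate product → 0, so the limit = -4.

Final answer: -4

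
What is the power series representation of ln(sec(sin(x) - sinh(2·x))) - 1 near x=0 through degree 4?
19·x^4/12 + x^2/2 - 1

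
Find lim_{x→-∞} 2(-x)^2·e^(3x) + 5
The product is a 0·∞ indeterminate form at x → -∞.
Rewrite the product as 2(-x)^2 / e^(-3x) (an ∞/∞ form) and apply L'Hôpital, or use the standard hierarchy e^(3|x|) ≫ |(-x)^2| as x → -∞.
The indeterminate product → 0, so the limit = 5.

Final answer: 5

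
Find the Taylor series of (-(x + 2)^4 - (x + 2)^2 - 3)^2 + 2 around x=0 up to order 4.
1247·x^4 + 2168·x^3 + 2446·x^2 + 1656·x + 531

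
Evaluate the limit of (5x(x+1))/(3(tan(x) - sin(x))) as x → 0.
Both numerator and denominator → 0 as x → 0; this is a 0/0 indeterminate form.
Expand each to leading order near x = 0: numerator ~ 5·x, denominator ~ 3·x^3/2.
The limit of the ratio is ∞.

Final answer: ∞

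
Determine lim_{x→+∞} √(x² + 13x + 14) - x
This is an ∞ − ∞ indeterminate form.
Multiply and divide by the conjugate √(x²+13x + 14) + x; the x² terms cancel, leaving (13x + 14)/(√(x²+13x + 14)+x) → 13/2.
Limit = 13/2.

Final answer: 13/2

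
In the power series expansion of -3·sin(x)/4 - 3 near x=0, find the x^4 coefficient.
Expand to order 4: -3·sin(x)/4 - 3 = x^3/8 - 3·x/4 - 3 + O(x^5).
The coefficient of x^4 is 0.

Final answer: 0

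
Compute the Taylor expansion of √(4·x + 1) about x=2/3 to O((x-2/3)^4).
√(33)/3 + 2·√(33)·(x - 2/3)/11 - 6·√(33)·(x - 2/3)^2/121 + 36·√(33)·(x - 2/3)^3/1331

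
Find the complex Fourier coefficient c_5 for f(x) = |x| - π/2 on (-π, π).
Compute the real Fourier coefficients first: a_5 = -4/(25·π), b_5 = 0.
Then c_5 = (a_5 − i·b_5)/2 = -2/(25·π).

Final answer: -2/(25·π)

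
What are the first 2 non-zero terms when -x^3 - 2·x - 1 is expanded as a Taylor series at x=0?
-2·x - 1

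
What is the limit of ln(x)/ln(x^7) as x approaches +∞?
This is an ∞/∞ indeterminate form as x → +∞.
Write ln(x^7) = 7·ln(x), reducing the quotient to 1/7.
Limit = 1/7.

Final answer: 1/7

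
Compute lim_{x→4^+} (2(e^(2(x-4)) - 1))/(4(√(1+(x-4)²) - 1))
Both numerator and denominator → 0 as x → 4^+; this is a 0/0 indeterminate form.
Expand each to leading order near x = 4: numerator ~ 4·(x - 4), denominator ~ 2·(x - 4)^2.
The limit of the ratio is ∞.

Final answer: ∞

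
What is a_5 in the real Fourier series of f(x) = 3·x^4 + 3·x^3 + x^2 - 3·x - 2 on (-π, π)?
a_5 = (1/π) ∫_{-π}^{π} f(x)·cos(5x) dx.
Evaluate the integral (use parity and integration by parts as needed): a_5 = 44/625 - 24·π^2/25.

Final answer: 44/625 - 24·π^2/25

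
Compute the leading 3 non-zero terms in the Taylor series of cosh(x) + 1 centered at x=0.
x^4/24 + x^2/2 + 2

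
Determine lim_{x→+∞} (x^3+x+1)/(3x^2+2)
This is an ∞/∞ indeterminate form as x → +∞.
Divide numerator and denominator by x^3 and let the lower-order terms vanish; the numerator's degree 3 exceeds the denominator's degree 2, so the quotient diverges.
Limit = ∞.

Final answer: ∞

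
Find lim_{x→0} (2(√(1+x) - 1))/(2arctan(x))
Both numerator and denominator → 0 as x → 0; this is a 0/0 indeterminate form.
Expand each to leading order near x = 0: numerator ~ x, denominator ~ 2·x.
The limit of the ratio is 1/2.

Final answer: 1/2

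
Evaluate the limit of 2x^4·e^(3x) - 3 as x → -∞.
The product is a 0·∞ indeterminate form at x → -∞.
Rewrite the product as 2x^4 / e^(-3x) (an ∞/∞ form) and apply L'Hôpital, or use the standard hierarchy e^(3|x|) ≫ |x^4| as x → -∞.
The indeterminate product → 0, so the limit = -3.

Final answer: -3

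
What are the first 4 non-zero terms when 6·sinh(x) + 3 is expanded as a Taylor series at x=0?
x^5/20 + x^3 + 6·x + 3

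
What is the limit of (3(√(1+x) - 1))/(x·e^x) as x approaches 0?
Both numerator and denominator → 0 as x → 0; this is a 0/0 indeterminate form.
Expand each to leading order near x = 0: numerator ~ 3·x/2, denominator ~ x.
The limit of the ratio is 3/2.

Final answer: 3/2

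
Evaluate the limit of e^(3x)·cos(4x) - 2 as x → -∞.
Evaluate the dominant behaviour as x → -∞; each term tends to a finite value or vanishes.
Limit = -2.

Final answer: -2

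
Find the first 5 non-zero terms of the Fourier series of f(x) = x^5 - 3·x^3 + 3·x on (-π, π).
(-46·π^2 + 2·π^4 + 282)·sin(x) + (-π^4 - 15 + 8·π^2)·sin(2·x) + (-94·π^2/27 + 350/81 + 2·π^4/3)·sin(3·x) + (-π^4/2 - 147/64 + 17·π^2/8)·sin(4·x) + (-38·π^2/25 + 978/625 + 2·π^4/5)·sin(5·x)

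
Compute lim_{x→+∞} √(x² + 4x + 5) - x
This is an ∞ − ∞ indeterminate form.
Multiply and divide by the conjugate √(x²+4x + 5) + x; the x² terms cancel, leaving (4x + 5)/(√(x²+4x + 5)+x) → 4/2 = 2.
Limit = 2.

Final answer: 2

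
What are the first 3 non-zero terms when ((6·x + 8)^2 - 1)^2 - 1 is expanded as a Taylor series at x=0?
13752·x^2 + 12096·x + 3968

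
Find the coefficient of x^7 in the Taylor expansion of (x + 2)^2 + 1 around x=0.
Expand to order 7: (x + 2)^2 + 1 = x^2 + 4·x + 5 + O(x^8).
The coefficient of x^7 is 0.

Final answer: 0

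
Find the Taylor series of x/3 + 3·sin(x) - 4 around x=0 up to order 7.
-x^7/1680 + x^5/40 - x^3/2 + 10·x/3 - 4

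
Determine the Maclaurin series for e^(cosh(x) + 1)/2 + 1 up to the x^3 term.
x^2·e^(2)/4 + 1 + e^(2)/2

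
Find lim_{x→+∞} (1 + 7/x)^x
As x → +∞: this is the defining limit (1 + 7/x)^x → e^7.
Limit = e^(7).

Final answer: e^(7)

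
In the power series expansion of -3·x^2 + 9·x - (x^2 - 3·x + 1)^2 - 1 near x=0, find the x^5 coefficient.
Expand to order 5: -3·x^2 + 9·x - (x^2 - 3·x + 1)^2 - 1 = -x^4 + 6·x^3 - 14·x^2 + 15·x - 2 + O(x^6).
The coefficient of x^5 is 0.

Final answer: 0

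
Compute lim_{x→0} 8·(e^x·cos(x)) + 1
Direct substitution at x = 0 gives 9.

Final answer: 9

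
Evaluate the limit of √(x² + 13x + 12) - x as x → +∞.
This is an ∞ − ∞ indeterminate form.
Multiply and divide by the conjugate √(x²+13x + 12) + x; the x² terms cancel, leaving (13x + 12)/(√(x²+13x + 12)+x) → 13/2.
Limit = 13/2.

Final answer: 13/2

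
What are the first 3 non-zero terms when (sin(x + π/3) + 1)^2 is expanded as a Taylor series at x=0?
x^2·(√(3)/2 + 1)^2·(-√(3)/(2·(√(3)/2 + 1)) + 1/(4·(√(3)/2 + 1)^2)) + x·(√(3)/2 + 1) + (√(3)/2 + 1)^2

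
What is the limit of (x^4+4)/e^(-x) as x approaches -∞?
This is an ∞/∞ indeterminate form as x → -∞.
Compare growth rates of the dominant terms (exponentials ≫ polynomials ≫ logarithms), or apply L'Hôpital's rule; the quotient → 0.
Limit = 0.

Final answer: 0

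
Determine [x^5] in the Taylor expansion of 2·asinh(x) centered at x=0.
Expand to order 5: 2·asinh(x) = 3·x^5/20 - x^3/3 + 2·x + O(x^6).
The coefficient of x^5 is 3/20.

Final answer: 3/20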